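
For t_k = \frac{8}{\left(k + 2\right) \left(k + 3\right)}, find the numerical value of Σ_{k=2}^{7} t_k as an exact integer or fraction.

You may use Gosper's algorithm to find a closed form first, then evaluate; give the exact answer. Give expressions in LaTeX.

Compute t_(k+1)/t_k: get (k + 2)/(k + 4).
A = k + 2, B = k + 4, C = 1.
f must satisfy (k + 2)·f(k+1) − (k + 3)·f(k) = 1.
Degrees (1,1,0) ⇒ d ≤ 1.
Coefficient equations give f(k) = k/2.
R(k) = B(k−1)·f(k)/C(k) = k*(k + 3)/2; s_k = R·t_k = 4*k/(k + 2).
Verify: 8/(k**2 + 5*k + 6) matches t_k.
Σ_(k=2)^(7) t_k = s_(8) − s_(2) = 16/5 − (2) = 6/5.

Σ = 6/5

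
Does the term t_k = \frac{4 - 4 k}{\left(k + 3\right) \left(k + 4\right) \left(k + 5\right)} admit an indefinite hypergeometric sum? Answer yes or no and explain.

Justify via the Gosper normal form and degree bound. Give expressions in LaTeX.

r(k) = k*(k + 3)/((k - 1)*(k + 6)) after simplifying.
So A=k + 3 and B=k + 6, with C=k - 1.
Key eq: (k + 3)·f(k+1) = (k + 5)·f(k) + (k - 1).
From deg A=1, deg B=1, deg C=1: d=2.
Match coefficients ⇒ f(k) = k*(k - 5)/12.
R(k) = B(k−1)·f(k)/C(k) = k*(k - 5)*(k + 5)/(12*(k - 1)); s_k = R·t_k = -k*(k - 5)/(3*(k + 3)*(k + 4)).
s_(k+1) − s_k = 4*(1 - k)/(k**3 + 12*k**2 + 47*k + 60) = t_k.

Yes. s_k = - \frac{k \left(k - 5\right)}{3 \left(k + 3\right) \left(k + 4\right)}.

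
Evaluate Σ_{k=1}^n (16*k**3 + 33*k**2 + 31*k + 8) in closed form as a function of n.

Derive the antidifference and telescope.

S(n) = n*(4*n**3 + 19*n**2 + 36*n + 29)

Compute t_(k+1)/t_k: get (16*k**3 + 81*k**2 + 145*k + 88)/(16*k**3 + 33*k**2 + 31*k + 8).
Take A(k)=1, B(k)=1, C(k)=k**3 + 33*k**2/16 + 31*k/16 + 1/2.
Need (1)·f(k+1) − (1)·f(k) = k**3 + 33*k**2/16 + 31*k/16 + 1/2.
From deg A=0, deg B=0, deg C=3: d=4.
Match coefficients ⇒ f(k) = k*(4*k**3 + 3*k**2 + 3*k - 2)/16.
Get s_k = R·t_k = k*(4*k**3 + 3*k**2 + 3*k - 2) with R(k) = B(k−1)f(k)/C(k) = k*(4*k**3 + 3*k**2 + 3*k - 2)/(16*k**3 + 33*k**2 + 31*k + 8).
Δs = 16*k**3 + 33*k**2 + 31*k + 8, as required.
Σ_(k=1)^n t_k = s_(n+1) − s_(1) = (4*n**4 + 19*n**3 + 36*n**2 + 29*n + 8) − (8), i.e. n*(4*n**3 + 19*n**2 + 36*n + 29).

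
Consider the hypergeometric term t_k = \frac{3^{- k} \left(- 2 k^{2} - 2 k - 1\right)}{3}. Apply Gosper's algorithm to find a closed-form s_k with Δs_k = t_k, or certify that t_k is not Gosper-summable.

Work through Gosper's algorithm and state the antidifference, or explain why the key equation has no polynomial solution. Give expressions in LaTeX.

s_k = 3^{- k} \left(k^{2} + 2 k + 2\right)

Ratio r(k) = (2*k**2 + 6*k + 5)/(3*(2*k**2 + 2*k + 1)).
A = 1/3, B = 1, C = k**2 + k + 1/2.
Set up (1/3)·f(k+1) − (1)·f(k) − (k**2 + k + 1/2) = 0.
From deg A=0, deg B=0, deg C=2: d=2.
A polynomial solution: f(k) = -3*(k**2 + 2*k + 2)/2.
Certificate R = B(k−1)f/C = -3*(k**2 + 2*k + 2)/(2*k**2 + 2*k + 1) gives s_k = (k**2 + 2*k + 2)/3**k.
s_(k+1) − s_k = (-2*k**2 - 2*k - 1)/(3*3**k) = t_k.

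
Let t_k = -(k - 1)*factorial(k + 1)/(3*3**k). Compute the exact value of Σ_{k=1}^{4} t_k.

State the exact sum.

r(k) = k*(k + 2)/(3*(k - 1)) after simplifying.
Normal form (A,B,C) = (k/3 + 2/3, 1, k - 1).
f must satisfy (k/3 + 2/3)·f(k+1) − (1)·f(k) = k - 1.
deg f ≤ 0 (via 1,0,1).
Coefficient equations give f(k) = 3.
Then R = B(k−1)f/C = 3/(k - 1), so s_k = R(k)·t_k = -factorial(k + 1)/3**k.
Verify: -(k - 1)*factorial(k + 1)/(3*3**k) matches t_k.
Σ_(k=1)^(4) t_k = s_(5) − s_(1) = -80/27 − (-2/3) = -62/27.

Σ = -62/27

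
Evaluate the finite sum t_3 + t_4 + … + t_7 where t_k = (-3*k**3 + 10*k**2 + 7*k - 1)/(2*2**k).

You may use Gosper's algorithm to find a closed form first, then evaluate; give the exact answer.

Σ = -925/256

r(k) = (3*k**3 - k**2 - 18*k - 13)/(2*(3*k**3 - 10*k**2 - 7*k + 1)) after simplifying.
Factor: A=1/2; B=1; C=k**3 - 10*k**2/3 - 7*k/3 + 1/3.
f must satisfy (1/2)·f(k+1) − (1)·f(k) = k**3 - 10*k**2/3 - 7*k/3 + 1/3.
d = 3 from the (0,0,3) case.
Solving with deg f ≤ 3: f(k) = -2*(3*k**3 - k**2 + 3)/3.
Then R = B(k−1)f/C = -2*(3*k**3 - k**2 + 3)/(3*k**3 - 10*k**2 - 7*k + 1), so s_k = R(k)·t_k = (3*k**3 - k**2 + 3)/2**k.
Check: Δs_k = (-3*k**3 + 10*k**2 + 7*k - 1)/(2*2**k). ✓
Telescoping: Σ = s_(8) − s_(3) = 1475/256 − (75/8) = -925/256.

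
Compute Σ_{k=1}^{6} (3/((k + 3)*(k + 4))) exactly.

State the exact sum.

Σ = 9/20

Compute t_(k+1)/t_k: get (k + 3)/(k + 5).
Take A(k)=k + 3, B(k)=k + 5, C(k)=1.
Solve (k + 3)·f(k+1) − (k + 4)·f(k) = 1.
Bound: deg f ≤ 1.
Match coefficients ⇒ f(k) = k/3.
Then R = B(k−1)f/C = k*(k + 4)/3, so s_k = R(k)·t_k = k/(k + 3).
s_(k+1) − s_k = 3/(k**2 + 7*k + 12) = t_k.
Telescoping: Σ = s_(7) − s_(1) = 7/10 − (1/4) = 9/20.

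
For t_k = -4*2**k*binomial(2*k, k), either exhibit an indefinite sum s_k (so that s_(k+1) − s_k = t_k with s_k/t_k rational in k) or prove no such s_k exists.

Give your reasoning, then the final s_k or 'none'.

r(k) = 4*(2*k + 1)/(k + 1) after simplifying.
So A=8*k + 4 and B=k + 1, with C=1.
Key eq: (8*k + 4)·f(k+1) = (k)·f(k) + (1).
Degrees (1,1,0) ⇒ d ≤ -1.
deg f ≤ -1 is impossible — no certificate.

none (Gosper's algorithm certifies no s_k)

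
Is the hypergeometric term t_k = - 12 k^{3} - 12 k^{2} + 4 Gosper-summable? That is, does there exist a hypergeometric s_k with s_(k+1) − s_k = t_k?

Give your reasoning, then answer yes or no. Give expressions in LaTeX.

Yes. s_k = k \left(- 3 k^{3} + 2 k^{2} + 3 k + 2\right).

Ratio r(k) = (3*(k + 1)**3 + 3*(k + 1)**2 - 1)/(3*k**3 + 3*k**2 - 1).
So A=1 and B=1, with C=k**3 + k**2 - 1/3.
Need (1)·f(k+1) − (1)·f(k) = k**3 + k**2 - 1/3.
From deg A=0, deg B=0, deg C=3: d=4.
A polynomial solution: f(k) = k*(3*k**3 - 2*k**2 - 3*k - 2)/12.
Certificate R = B(k−1)f/C = k*(3*k**3 - 2*k**2 - 3*k - 2)/(4*(3*k**3 + 3*k**2 - 1)) gives s_k = k*(-3*k**3 + 2*k**2 + 3*k + 2).
s_(k+1) − s_k = -12*k**3 - 12*k**2 + 4 = t_k.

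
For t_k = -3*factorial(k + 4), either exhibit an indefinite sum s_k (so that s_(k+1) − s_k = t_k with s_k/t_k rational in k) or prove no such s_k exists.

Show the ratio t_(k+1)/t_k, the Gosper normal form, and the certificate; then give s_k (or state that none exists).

Ratio r(k) = k + 5.
A = k + 5, B = 1, C = 1.
f must satisfy (k + 5)·f(k+1) − (1)·f(k) = 1.
deg f ≤ -1 (via 1,0,0).
d = -1 < 0 ⇒ no nonzero polynomial f; not summable.

no hypergeometric antidifference exists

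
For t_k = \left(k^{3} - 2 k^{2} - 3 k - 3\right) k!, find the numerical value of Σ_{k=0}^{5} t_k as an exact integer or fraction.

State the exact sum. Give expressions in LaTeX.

r(k) = (k**4 + 2*k**3 - 3*k**2 - 11*k - 7)/(k**3 - 2*k**2 - 3*k - 3) after simplifying.
A = k + 1, B = 1, C = k**3 - 2*k**2 - 3*k - 3.
Need (k + 1)·f(k+1) − (1)·f(k) = k**3 - 2*k**2 - 3*k - 3.
From deg A=1, deg B=0, deg C=3: d=2.
Solve for f: f(k) = k**2 - 4*k - 2 (degree 2 ≤ 2).
Get s_k = R·t_k = (k**2 - 4*k - 2)*factorial(k) with R(k) = B(k−1)f(k)/C(k) = (k**2 - 4*k - 2)/(k**3 - 2*k**2 - 3*k - 3).
s_(k+1) − s_k = (k**3 - 2*k**2 - 3*k - 3)*factorial(k) = t_k.
Sum = s_(6) − s_(0); s_(6) = 7200, s_(0) = -2 ⇒ 7202.

Σ = 7202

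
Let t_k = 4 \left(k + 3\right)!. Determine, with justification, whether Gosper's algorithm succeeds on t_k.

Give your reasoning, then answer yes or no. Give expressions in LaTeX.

No — key equation has no polynomial f.

Compute t_(k+1)/t_k: get k + 4.
Take A(k)=k + 4, B(k)=1, C(k)=1.
f must satisfy (k + 4)·f(k+1) − (1)·f(k) = 1.
Bound: deg f ≤ -1.
Bound -1 < 0, so the key equation has no polynomial solution.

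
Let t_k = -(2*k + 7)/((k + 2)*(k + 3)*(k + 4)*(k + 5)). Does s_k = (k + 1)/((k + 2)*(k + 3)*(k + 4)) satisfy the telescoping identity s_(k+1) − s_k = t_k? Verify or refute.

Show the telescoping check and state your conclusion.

Invalid: residual 6/(k**4 + 14*k**3 + 71*k**2 + 154*k + 120) ≠ 0.

s_(k+1) = (k + 2)/((k + 3)*(k + 4)*(k + 5))
s_(k+1) − s_k = (-2*k - 1)/(k**4 + 14*k**3 + 71*k**2 + 154*k + 120)
(s_(k+1) − s_k) − t_k = 6/(k**4 + 14*k**3 + 71*k**2 + 154*k + 120)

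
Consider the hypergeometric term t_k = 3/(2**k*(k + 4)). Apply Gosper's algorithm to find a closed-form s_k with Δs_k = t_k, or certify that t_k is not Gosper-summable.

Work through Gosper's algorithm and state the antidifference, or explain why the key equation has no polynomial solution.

none (Gosper's algorithm certifies no s_k)

The ratio is (k + 4)/(2*(k + 5)).
A = k/2 + 2, B = k + 5, C = 1.
Set up (k/2 + 2)·f(k+1) − (k + 4)·f(k) − (1) = 0.
From deg A=1, deg B=1, deg C=0: d=-1.
deg f ≤ -1 is impossible — no certificate.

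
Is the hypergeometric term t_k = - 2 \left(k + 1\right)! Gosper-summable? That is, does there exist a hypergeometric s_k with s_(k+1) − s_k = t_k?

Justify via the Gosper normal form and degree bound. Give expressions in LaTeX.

Compute t_(k+1)/t_k: get k + 2.
A = k + 2, B = 1, C = 1.
Need (k + 2)·f(k+1) − (1)·f(k) = 1.
From deg A=1, deg B=0, deg C=0: d=-1.
d = -1 < 0 ⇒ no nonzero polynomial f; not summable.

No — t_k has no hypergeometric antidifference.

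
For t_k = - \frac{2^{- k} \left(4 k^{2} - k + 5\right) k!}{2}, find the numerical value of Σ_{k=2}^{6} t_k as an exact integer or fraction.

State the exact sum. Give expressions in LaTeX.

Σ = -8477/8

Compute t_(k+1)/t_k: get (k + 1)*(-k + 4*(k + 1)**2 + 4)/(2*(4*k**2 - k + 5)).
Normal form (A,B,C) = (k/2 + 1/2, 1, k**2 - k/4 + 5/4).
Set up (k/2 + 1/2)·f(k+1) − (1)·f(k) − (k**2 - k/4 + 5/4) = 0.
From deg A=1, deg B=0, deg C=2: d=1.
A polynomial solution: f(k) = (4*k - 1)/2.
So s_k = (B(k−1)f/C)·t_k = (2*(4*k - 1)/(4*k**2 - k + 5))·t_k = -(4*k - 1)*factorial(k)/2**k.
s_(k+1) − s_k = -(4*k**2 - k + 5)*factorial(k)/(2*2**k) = t_k.
Sum = s_(7) − s_(2); s_(7) = -8505/8, s_(2) = -7/2 ⇒ -8477/8.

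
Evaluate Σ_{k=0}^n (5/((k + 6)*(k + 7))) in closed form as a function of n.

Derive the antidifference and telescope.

S(n) = 5*(n + 1)/(6*(n + 7))

t_(k+1)/t_k = (k + 6)/(k + 8).
Take A(k)=k + 6, B(k)=k + 8, C(k)=1.
f must satisfy (k + 6)·f(k+1) − (k + 7)·f(k) = 1.
Degrees (1,1,0) ⇒ d ≤ 1.
Coefficient equations give f(k) = k/6.
R(k) = B(k−1)·f(k)/C(k) = k*(k + 7)/6; s_k = R·t_k = 5*k/(6*(k + 6)).
Check: Δs_k = 5/(k**2 + 13*k + 42). ✓
s_(n+1) = 5*(n + 1)/(6*(n + 7)) and s_(0) = 0, so S(n) = 5*(n + 1)/(6*(n + 7)).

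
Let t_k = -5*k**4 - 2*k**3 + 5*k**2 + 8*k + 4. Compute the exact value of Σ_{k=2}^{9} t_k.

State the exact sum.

Step 1: r(k) = (5*k**4 + 22*k**3 + 31*k**2 + 8*k - 10)/(5*k**4 + 2*k**3 - 5*k**2 - 8*k - 4).
A = 1, B = 1, C = k**4 + 2*k**3/5 - k**2 - 8*k/5 - 4/5.
Set up (1)·f(k+1) − (1)·f(k) − (k**4 + 2*k**3/5 - k**2 - 8*k/5 - 4/5) = 0.
From deg A=0, deg B=0, deg C=4: d=5.
Coefficient equations give f(k) = k*(k**4 - 2*k**3 - k**2 - k - 1)/5.
Certificate R = B(k−1)f/C = k*(k**4 - 2*k**3 - k**2 - k - 1)/(5*k**4 + 2*k**3 - 5*k**2 - 8*k - 4) gives s_k = k*(-k**4 + 2*k**3 + k**2 + k + 1).
Check: Δs_k = -5*k**4 - 2*k**3 + 5*k**2 + 8*k + 4. ✓
Sum = s_(10) − s_(2); s_(10) = -78890, s_(2) = 14 ⇒ -78904.

Σ = -78904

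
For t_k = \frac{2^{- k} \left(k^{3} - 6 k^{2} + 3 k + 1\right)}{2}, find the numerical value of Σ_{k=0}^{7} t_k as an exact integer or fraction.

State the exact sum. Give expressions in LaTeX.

Σ = -575/256

r(k) = (k**3 - 3*k**2 - 6*k - 1)/(2*(k**3 - 6*k**2 + 3*k + 1)) after simplifying.
Factor: A=1/2; B=1; C=k**3 - 6*k**2 + 3*k + 1.
Set up (1/2)·f(k+1) − (1)·f(k) − (k**3 - 6*k**2 + 3*k + 1) = 0.
Degrees (0,0,3) ⇒ d ≤ 3.
Solve for f: f(k) = -2*(k**3 - 3*k**2 - 1) (degree 3 ≤ 3).
Get s_k = R·t_k = (-k**3 + 3*k**2 + 1)/2**k with R(k) = B(k−1)f(k)/C(k) = -2*(k**3 - 3*k**2 - 1)/(k**3 - 6*k**2 + 3*k + 1).
s_(k+1) − s_k = (k**3 - 6*k**2 + 3*k + 1)/(2*2**k) = t_k.
Σ_(k=0)^(7) t_k = s_(8) − s_(0) = -319/256 − (1) = -575/256.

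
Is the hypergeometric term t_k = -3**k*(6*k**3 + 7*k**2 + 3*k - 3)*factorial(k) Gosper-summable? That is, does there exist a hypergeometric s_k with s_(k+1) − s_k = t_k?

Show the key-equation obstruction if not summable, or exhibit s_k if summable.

Yes. s_k = -3**k*k*(2*k - 3)*factorial(k).

Compute t_(k+1)/t_k: get 3*(6*k**4 + 31*k**3 + 60*k**2 + 48*k + 13)/(6*k**3 + 7*k**2 + 3*k - 3).
Take A(k)=3*k + 3, B(k)=1, C(k)=k**3 + 7*k**2/6 + k/2 - 1/2.
Need (3*k + 3)·f(k+1) − (1)·f(k) = k**3 + 7*k**2/6 + k/2 - 1/2.
deg f ≤ 2 (via 1,0,3).
Solve for f: f(k) = k*(2*k - 3)/6 (degree 2 ≤ 2).
Certificate R = B(k−1)f/C = k*(2*k - 3)/(6*k**3 + 7*k**2 + 3*k - 3) gives s_k = -3**k*k*(2*k - 3)*factorial(k).
Verify: -3**k*(6*k**3 + 7*k**2 + 3*k - 3)*factorial(k) matches t_k.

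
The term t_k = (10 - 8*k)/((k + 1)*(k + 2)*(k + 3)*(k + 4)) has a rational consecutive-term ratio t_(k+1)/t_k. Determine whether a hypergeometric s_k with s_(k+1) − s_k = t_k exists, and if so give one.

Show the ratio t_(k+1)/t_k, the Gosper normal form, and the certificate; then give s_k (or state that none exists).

Ratio r(k) = (k + 1)*(4*k - 1)/((k + 5)*(4*k - 5)).
Factor: A=k + 1; B=k + 5; C=k - 5/4.
Solve (k + 1)·f(k+1) − (k + 4)·f(k) = k - 5/4.
Degrees (1,1,1) ⇒ d ≤ 3.
Solve for f: f(k) = -k*(k**2 + 6*k + 23)/24 (degree 3 ≤ 3).
Get s_k = R·t_k = k*(k**2 + 6*k + 23)/(3*(k + 1)*(k + 2)*(k + 3)) with R(k) = B(k−1)f(k)/C(k) = -k*(k + 4)*(k**2 + 6*k + 23)/(6*(4*k - 5)).
Verify: 2*(5 - 4*k)/(k**4 + 10*k**3 + 35*k**2 + 50*k + 24) matches t_k.

s_k = k*(k**2 + 6*k + 23)/(3*(k + 1)*(k + 2)*(k + 3))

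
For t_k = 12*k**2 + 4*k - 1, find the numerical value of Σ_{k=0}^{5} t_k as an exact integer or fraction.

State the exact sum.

Σ = 714

r(k) = (12*k**2 + 28*k + 15)/(12*k**2 + 4*k - 1) after simplifying.
Factor: A=1; B=1; C=k**2 + k/3 - 1/12.
f must satisfy (1)·f(k+1) − (1)·f(k) = k**2 + k/3 - 1/12.
From deg A=0, deg B=0, deg C=2: d=3.
Coefficient equations give f(k) = k*(4*k**2 - 4*k - 1)/12.
Then R = B(k−1)f/C = k*(4*k**2 - 4*k - 1)/((2*k + 1)*(6*k - 1)), so s_k = R(k)·t_k = k*(4*k**2 - 4*k - 1).
Δs = 12*k**2 + 4*k - 1, as required.
Evaluate s at k=6 and k=0: 714 and 0; difference 714.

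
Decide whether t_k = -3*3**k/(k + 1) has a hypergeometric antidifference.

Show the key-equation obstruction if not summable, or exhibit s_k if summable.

t_(k+1)/t_k = 3*(k + 1)/(k + 2).
Factor: A=3*k + 3; B=k + 2; C=1.
Set up (3*k + 3)·f(k+1) − (k + 1)·f(k) − (1) = 0.
From deg A=1, deg B=1, deg C=0: d=-1.
d = -1 < 0 ⇒ no nonzero polynomial f; not summable.

No — key equation has no polynomial f.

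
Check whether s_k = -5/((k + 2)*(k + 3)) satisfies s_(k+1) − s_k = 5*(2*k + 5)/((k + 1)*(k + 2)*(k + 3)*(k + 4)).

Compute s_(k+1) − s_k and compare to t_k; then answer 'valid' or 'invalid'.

s_(k+1) = -5/((k + 3)*(k + 4))
s_(k+1) − s_k = 10/(k**3 + 9*k**2 + 26*k + 24)
(s_(k+1) − s_k) − t_k = -15/(k**4 + 10*k**3 + 35*k**2 + 50*k + 24)

Invalid: residual -15/(k**4 + 10*k**3 + 35*k**2 + 50*k + 24) ≠ 0.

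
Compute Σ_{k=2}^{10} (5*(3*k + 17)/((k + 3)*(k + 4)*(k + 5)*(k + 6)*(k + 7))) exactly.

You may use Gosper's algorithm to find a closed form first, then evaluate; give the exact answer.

Compute t_(k+1)/t_k: get (k + 3)*(3*k + 20)/((k + 8)*(3*k + 17)).
So A=k + 3 and B=k + 8, with C=k + 17/3.
Solve (k + 3)·f(k+1) − (k + 7)·f(k) = k + 17/3.
deg f ≤ 4 (via 1,1,1).
Match coefficients ⇒ f(k) = k*(k + 5)*(k**2 + 13*k + 54)/216.
Certificate R = B(k−1)f/C = k*(k + 5)*(k + 7)*(k**2 + 13*k + 54)/(72*(3*k + 17)) gives s_k = 5*k*(k**2 + 13*k + 54)/(72*(k**3 + 13*k**2 + 54*k + 72)).
Check: Δs_k = 5*(3*k + 17)/(k**5 + 25*k**4 + 245*k**3 + 1175*k**2 + 2754*k + 2520). ✓
Telescoping: Σ = s_(11) − s_(2) = 583/8568 − (7/144) = 37/1904.

Σ = 37/1904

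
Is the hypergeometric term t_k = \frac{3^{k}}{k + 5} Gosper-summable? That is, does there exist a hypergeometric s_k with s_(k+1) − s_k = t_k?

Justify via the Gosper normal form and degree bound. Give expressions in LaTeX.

No — negative degree bound, so no certificate f.

Compute t_(k+1)/t_k: get 3*(k + 5)/(k + 6).
So A=3*k + 15 and B=k + 6, with C=1.
f must satisfy (3*k + 15)·f(k+1) − (k + 5)·f(k) = 1.
From deg A=1, deg B=1, deg C=0: d=-1.
Negative degree bound (-1): no f exists, t_k not Gosper-summable.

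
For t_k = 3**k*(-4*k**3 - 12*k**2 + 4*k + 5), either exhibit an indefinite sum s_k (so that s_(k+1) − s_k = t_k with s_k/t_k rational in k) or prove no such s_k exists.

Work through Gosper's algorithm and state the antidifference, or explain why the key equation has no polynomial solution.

Step 1: r(k) = 3*(4*k**3 + 24*k**2 + 32*k + 7)/(4*k**3 + 12*k**2 - 4*k - 5).
Factor: A=3; B=1; C=k**3 + 3*k**2 - k - 5/4.
f must satisfy (3)·f(k+1) − (1)·f(k) = k**3 + 3*k**2 - k - 5/4.
Bound: deg f ≤ 3.
Solving with deg f ≤ 3: f(k) = (2*k**3 - 3*k**2 - 2*k + 2)/4.
So s_k = (B(k−1)f/C)·t_k = ((2*k**3 - 3*k**2 - 2*k + 2)/(4*k**3 + 12*k**2 - 4*k - 5))·t_k = 3**k*(-2*k**3 + 3*k**2 + 2*k - 2).
Verify: 3**k*(-4*k**3 - 12*k**2 + 4*k + 5) matches t_k.

s_k = 3**k*(-2*k**3 + 3*k**2 + 2*k - 2)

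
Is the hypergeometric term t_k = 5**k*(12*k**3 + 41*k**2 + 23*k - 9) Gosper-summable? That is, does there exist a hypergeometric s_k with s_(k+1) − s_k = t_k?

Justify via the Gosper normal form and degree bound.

Yes. s_k = 5**k*(3*k**3 - k**2 - 3*k - 1).

r(k) = 5*(12*k**3 + 77*k**2 + 141*k + 67)/(12*k**3 + 41*k**2 + 23*k - 9) after simplifying.
Gosper form: A/B · C(k+1)/C(k) with A=5, B=1, C=k**3 + 41*k**2/12 + 23*k/12 - 3/4.
Solve (5)·f(k+1) − (1)·f(k) = k**3 + 41*k**2/12 + 23*k/12 - 3/4.
Degrees (0,0,3) ⇒ d ≤ 3.
Match coefficients ⇒ f(k) = (3*k**3 - k**2 - 3*k - 1)/12.
So s_k = (B(k−1)f/C)·t_k = ((3*k**3 - k**2 - 3*k - 1)/(12*k**3 + 41*k**2 + 23*k - 9))·t_k = 5**k*(3*k**3 - k**2 - 3*k - 1).
Check: Δs_k = 5**k*(12*k**3 + 41*k**2 + 23*k - 9). ✓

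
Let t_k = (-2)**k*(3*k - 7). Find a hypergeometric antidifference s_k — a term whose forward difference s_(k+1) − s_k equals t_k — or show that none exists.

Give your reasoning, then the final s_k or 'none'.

The ratio is 2*(4 - 3*k)/(3*k - 7).
So A=-2 and B=1, with C=k - 7/3.
Need (-2)·f(k+1) − (1)·f(k) = k - 7/3.
deg f ≤ 1 (via 0,0,1).
Solve for f: f(k) = -(k - 3)/3 (degree 1 ≤ 1).
So s_k = (B(k−1)f/C)·t_k = (-(k - 3)/(3*k - 7))·t_k = (-2)**k*(3 - k).
Verify: (-2)**k*(3*k - 7) matches t_k.

s_k = (-2)**k*(3 - k)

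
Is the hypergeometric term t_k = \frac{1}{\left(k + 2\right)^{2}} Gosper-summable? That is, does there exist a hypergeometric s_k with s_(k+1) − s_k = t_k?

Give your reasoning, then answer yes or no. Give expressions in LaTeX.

No — key equation has no polynomial f.

The ratio is (k + 2)**2/(k + 3)**2.
Normal form (A,B,C) = (k**2 + 4*k + 4, k**2 + 6*k + 9, 1).
Key eq: (k**2 + 4*k + 4)·f(k+1) = (k**2 + 4*k + 4)·f(k) + (1).
Degrees (2,2,0) ⇒ d ≤ 0.
Write f(k) = c0. Then LHS − RHS = -1, requiring -1 = 0: contradictory. No certificate.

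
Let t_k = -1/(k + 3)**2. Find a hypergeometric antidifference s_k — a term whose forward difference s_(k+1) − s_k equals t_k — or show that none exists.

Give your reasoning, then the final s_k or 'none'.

The ratio is (k + 3)**2/(k + 4)**2.
Gosper form: A/B · C(k+1)/C(k) with A=k**2 + 6*k + 9, B=k**2 + 8*k + 16, C=1.
Need (k**2 + 6*k + 9)·f(k+1) − (k**2 + 6*k + 9)·f(k) = 1.
Bound: deg f ≤ 0.
f = c0 ⇒ A·f(k+1) − B(k−1)·f(k) − C = -1. The system {-1 = 0} is inconsistent; no antidifference.

no hypergeometric antidifference exists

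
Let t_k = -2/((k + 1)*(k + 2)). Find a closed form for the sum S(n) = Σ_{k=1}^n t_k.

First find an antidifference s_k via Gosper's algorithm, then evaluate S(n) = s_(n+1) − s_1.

Ratio r(k) = (k + 1)/(k + 3).
Take A(k)=k + 1, B(k)=k + 3, C(k)=1.
Need (k + 1)·f(k+1) − (k + 2)·f(k) = 1.
Bound: deg f ≤ 1.
Solving with deg f ≤ 1: f(k) = k.
R(k) = B(k−1)·f(k)/C(k) = k*(k + 2); s_k = R·t_k = -2*k/(k + 1).
Δs = -2/(k**2 + 3*k + 2), as required.
Σ_(k=1)^n t_k = s_(n+1) − s_(1) = (2*(-n - 1)/(n + 2)) − (-1), i.e. -n/(n + 2).

S(n) = -n/(n + 2)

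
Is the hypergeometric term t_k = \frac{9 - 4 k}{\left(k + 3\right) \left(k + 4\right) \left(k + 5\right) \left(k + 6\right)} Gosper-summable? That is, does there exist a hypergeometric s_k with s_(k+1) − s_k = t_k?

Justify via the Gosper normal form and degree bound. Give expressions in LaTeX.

r(k) = (k + 3)*(4*k - 5)/((k + 7)*(4*k - 9)) after simplifying.
A = k + 3, B = k + 7, C = k - 9/4.
Need (k + 3)·f(k+1) − (k + 6)·f(k) = k - 9/4.
From deg A=1, deg B=1, deg C=1: d=3.
A polynomial solution: f(k) = -k*(k**2 + 12*k + 167)/240.
Then R = B(k−1)f/C = -k*(k + 6)*(k**2 + 12*k + 167)/(60*(4*k - 9)), so s_k = R(k)·t_k = k*(k**2 + 12*k + 167)/(60*(k + 3)*(k + 4)*(k + 5)).
s_(k+1) − s_k = (9 - 4*k)/(k**4 + 18*k**3 + 119*k**2 + 342*k + 360) = t_k.

Yes. s_k = \frac{k \left(k^{2} + 12 k + 167\right)}{60 \left(k + 3\right) \left(k + 4\right) \left(k + 5\right)}.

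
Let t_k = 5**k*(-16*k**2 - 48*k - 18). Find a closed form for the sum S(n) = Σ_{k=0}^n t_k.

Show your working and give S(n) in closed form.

t_(k+1)/t_k = 5*(8*k**2 + 40*k + 41)/(8*k**2 + 24*k + 9).
Normal form (A,B,C) = (5, 1, k**2 + 3*k + 9/8).
f must satisfy (5)·f(k+1) − (1)·f(k) = k**2 + 3*k + 9/8.
From deg A=0, deg B=0, deg C=2: d=2.
Coefficient equations give f(k) = (4*k**2 + 2*k - 3)/16.
Then R = B(k−1)f/C = (4*k**2 + 2*k - 3)/(2*(8*k**2 + 24*k + 9)), so s_k = R(k)·t_k = 5**k*(-4*k**2 - 2*k + 3).
Δs = 5**k*(-16*k**2 - 48*k - 18), as required.
Evaluate: s_(n+1) = 5**(n + 1)*(-4*n**2 - 10*n - 3); subtract s_(0) = 3 ⇒ S(n) = -20*5**n*n**2 - 50*5**n*n - 15*5**n - 3.

S(n) = -20*5**n*n**2 - 50*5**n*n - 15*5**n - 3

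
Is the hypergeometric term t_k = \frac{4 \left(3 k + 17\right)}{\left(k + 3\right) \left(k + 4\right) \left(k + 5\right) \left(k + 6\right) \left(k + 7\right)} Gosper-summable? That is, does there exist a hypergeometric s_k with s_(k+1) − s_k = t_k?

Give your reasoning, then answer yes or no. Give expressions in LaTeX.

The ratio is (k + 3)*(3*k + 20)/((k + 8)*(3*k + 17)).
Normal form (A,B,C) = (k + 3, k + 8, k + 17/3).
Set up (k + 3)·f(k+1) − (k + 7)·f(k) − (k + 17/3) = 0.
Bound: deg f ≤ 4.
Coefficient equations give f(k) = k*(k + 5)*(k**2 + 13*k + 54)/216.
Certificate R = B(k−1)f/C = k*(k + 5)*(k + 7)*(k**2 + 13*k + 54)/(72*(3*k + 17)) gives s_k = k*(k**2 + 13*k + 54)/(18*(k**3 + 13*k**2 + 54*k + 72)).
Verify: 4*(3*k + 17)/(k**5 + 25*k**4 + 245*k**3 + 1175*k**2 + 2754*k + 2520) matches t_k.

Yes. s_k = \frac{k \left(k^{2} + 13 k + 54\right)}{18 \left(k^{3} + 13 k^{2} + 54 k + 72\right)}.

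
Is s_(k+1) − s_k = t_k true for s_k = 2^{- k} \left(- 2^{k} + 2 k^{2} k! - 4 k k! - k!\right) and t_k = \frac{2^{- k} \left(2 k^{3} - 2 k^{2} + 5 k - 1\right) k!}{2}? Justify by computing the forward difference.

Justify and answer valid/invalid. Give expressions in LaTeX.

s_(k+1) = (-2*2**k + 2*k**3*factorial(k) + 2*k**2*factorial(k) - 3*k*factorial(k) - 3*factorial(k))/(2*2**k)
s_(k+1) − s_k = (2*k**3 - 2*k**2 + 5*k - 1)*factorial(k)/(2*2**k)
(s_(k+1) − s_k) − t_k = 0

Valid: the claim telescopes to t_k.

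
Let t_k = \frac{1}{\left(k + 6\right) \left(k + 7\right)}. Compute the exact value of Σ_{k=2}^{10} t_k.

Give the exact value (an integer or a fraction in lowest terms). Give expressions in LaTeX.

t_(k+1)/t_k = (k + 6)/(k + 8).
Gosper form: A/B · C(k+1)/C(k) with A=k + 6, B=k + 8, C=1.
Key eq: (k + 6)·f(k+1) = (k + 7)·f(k) + (1).
d = 1 from the (1,1,0) case.
Solve for f: f(k) = k/6 (degree 1 ≤ 1).
R(k) = B(k−1)·f(k)/C(k) = k*(k + 7)/6; s_k = R·t_k = k/(6*(k + 6)).
Check: Δs_k = 1/(k**2 + 13*k + 42). ✓
Sum = s_(11) − s_(2); s_(11) = 11/102, s_(2) = 1/24 ⇒ 9/136.

Σ = 9/136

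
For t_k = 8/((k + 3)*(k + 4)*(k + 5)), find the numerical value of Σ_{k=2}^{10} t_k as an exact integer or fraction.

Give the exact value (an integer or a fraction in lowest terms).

Σ = 4/35

Compute t_(k+1)/t_k: get (k + 3)/(k + 6).
Normal form (A,B,C) = (k + 3, k + 6, 1).
f must satisfy (k + 3)·f(k+1) − (k + 5)·f(k) = 1.
From deg A=1, deg B=1, deg C=0: d=2.
Coefficient equations give f(k) = k*(k + 7)/24.
R(k) = B(k−1)·f(k)/C(k) = k*(k + 5)*(k + 7)/24; s_k = R·t_k = k*(k + 7)/(3*(k + 3)*(k + 4)).
Check: Δs_k = 8/(k**3 + 12*k**2 + 47*k + 60). ✓
Σ_(k=2)^(10) t_k = s_(11) − s_(2) = 11/35 − (1/5) = 4/35.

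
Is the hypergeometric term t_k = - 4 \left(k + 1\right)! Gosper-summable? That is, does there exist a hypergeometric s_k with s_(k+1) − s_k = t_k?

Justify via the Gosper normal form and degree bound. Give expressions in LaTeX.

t_(k+1)/t_k = k + 2.
A = k + 2, B = 1, C = 1.
Key eq: (k + 2)·f(k+1) = (1)·f(k) + (1).
deg f ≤ -1 (via 1,0,0).
d = -1 < 0 ⇒ no nonzero polynomial f; not summable.

No. Not Gosper-summable.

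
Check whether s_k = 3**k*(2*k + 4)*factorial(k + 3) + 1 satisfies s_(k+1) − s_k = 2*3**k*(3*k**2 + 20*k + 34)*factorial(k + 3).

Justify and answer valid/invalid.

Valid: the claim telescopes to t_k.

s_(k+1) = 3**(k + 1)*(2*k + 6)*factorial(k + 4) + 1
s_(k+1) − s_k = 2*3**k*(3*k**2 + 20*k + 34)*factorial(k + 3)
(s_(k+1) − s_k) − t_k = 0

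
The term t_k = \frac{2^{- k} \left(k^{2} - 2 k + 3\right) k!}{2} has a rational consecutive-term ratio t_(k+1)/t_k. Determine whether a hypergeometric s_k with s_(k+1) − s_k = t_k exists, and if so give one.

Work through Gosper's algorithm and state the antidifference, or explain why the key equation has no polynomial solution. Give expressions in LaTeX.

s_k = 2^{- k} \left(k - 2\right) k!

t_(k+1)/t_k = (k**3 + k**2 + 2*k + 2)/(2*(k**2 - 2*k + 3)).
Normal form (A,B,C) = (k/2 + 1/2, 1, k**2 - 2*k + 3).
Set up (k/2 + 1/2)·f(k+1) − (1)·f(k) − (k**2 - 2*k + 3) = 0.
d = 1 from the (1,0,2) case.
Solving with deg f ≤ 1: f(k) = 2*(k - 2).
Certificate R = B(k−1)f/C = 2*(k - 2)/(k**2 - 2*k + 3) gives s_k = (k - 2)*factorial(k)/2**k.
Verify: (k**2 - 2*k + 3)*factorial(k)/(2*2**k) matches t_k.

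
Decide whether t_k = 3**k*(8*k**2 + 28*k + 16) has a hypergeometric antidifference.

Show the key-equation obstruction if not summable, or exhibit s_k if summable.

Step 1: r(k) = 3*(2*k**2 + 11*k + 13)/(2*k**2 + 7*k + 4).
A = 3, B = 1, C = k**2 + 7*k/2 + 2.
Need (3)·f(k+1) − (1)·f(k) = k**2 + 7*k/2 + 2.
Degrees (0,0,2) ⇒ d ≤ 2.
Match coefficients ⇒ f(k) = (4*k**2 + 2*k - 1)/8.
Certificate R = B(k−1)f/C = (4*k**2 + 2*k - 1)/(4*(2*k**2 + 7*k + 4)) gives s_k = 3**k*(4*k**2 + 2*k - 1).
Verify: 3**k*(8*k**2 + 28*k + 16) matches t_k.

Yes. s_k = 3**k*(4*k**2 + 2*k - 1).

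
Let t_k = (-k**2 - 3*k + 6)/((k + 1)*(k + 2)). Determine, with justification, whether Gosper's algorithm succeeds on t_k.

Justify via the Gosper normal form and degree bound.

Yes. s_k = k*(7 - k)/(k + 1).

t_(k+1)/t_k = (k + 1)*(3*k + (k + 1)**2 - 3)/((k + 3)*(k**2 + 3*k - 6)).
Gosper form: A/B · C(k+1)/C(k) with A=k + 1, B=k + 3, C=k**2 + 3*k - 6.
Solve (k + 1)·f(k+1) − (k + 2)·f(k) = k**2 + 3*k - 6.
d = 2 from the (1,1,2) case.
A polynomial solution: f(k) = k*(k - 7).
So s_k = (B(k−1)f/C)·t_k = (k*(k - 7)*(k + 2)/(k**2 + 3*k - 6))·t_k = k*(7 - k)/(k + 1).
Verify: (-k**2 - 3*k + 6)/(k**2 + 3*k + 2) matches t_k.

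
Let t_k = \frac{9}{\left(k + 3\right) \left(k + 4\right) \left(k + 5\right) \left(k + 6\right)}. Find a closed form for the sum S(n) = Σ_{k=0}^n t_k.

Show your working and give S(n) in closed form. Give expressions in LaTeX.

t_(k+1)/t_k = (k + 3)/(k + 7).
A = k + 3, B = k + 7, C = 1.
Key eq: (k + 3)·f(k+1) = (k + 6)·f(k) + (1).
From deg A=1, deg B=1, deg C=0: d=3.
Solving with deg f ≤ 3: f(k) = k*(k**2 + 12*k + 47)/180.
So s_k = (B(k−1)f/C)·t_k = (k*(k + 6)*(k**2 + 12*k + 47)/180)·t_k = k*(k**2 + 12*k + 47)/(20*(k + 3)*(k + 4)*(k + 5)).
Check: Δs_k = 9/(k**4 + 18*k**3 + 119*k**2 + 342*k + 360). ✓
Σ_(k=0)^n t_k = s_(n+1) − s_(0) = ((n**3 + 15*n**2 + 74*n + 60)/(20*(n**3 + 15*n**2 + 74*n + 120))) − (0), i.e. (n**3 + 15*n**2 + 74*n + 60)/(20*(n**3 + 15*n**2 + 74*n + 120)).

S(n) = \frac{n^{3} + 15 n^{2} + 74 n + 60}{20 \left(n^{3} + 15 n^{2} + 74 n + 120\right)}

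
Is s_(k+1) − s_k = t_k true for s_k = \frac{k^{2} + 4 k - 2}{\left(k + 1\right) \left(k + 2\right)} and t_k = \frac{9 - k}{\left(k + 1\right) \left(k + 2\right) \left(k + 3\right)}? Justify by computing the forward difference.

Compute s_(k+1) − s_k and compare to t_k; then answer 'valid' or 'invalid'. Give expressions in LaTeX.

s_(k+1) = (4*k + (k + 1)**2 + 2)/((k + 2)*(k + 3))
s_(k+1) − s_k = (9 - k)/(k**3 + 6*k**2 + 11*k + 6)
(s_(k+1) − s_k) − t_k = 0

valid; difference matches t_k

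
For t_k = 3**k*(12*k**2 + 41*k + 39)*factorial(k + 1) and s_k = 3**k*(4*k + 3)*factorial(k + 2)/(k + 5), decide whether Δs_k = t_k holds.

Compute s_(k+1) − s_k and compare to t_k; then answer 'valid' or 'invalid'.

s_(k+1) = 3**(k + 1)*(4*k + 7)*factorial(k + 3)/(k + 6)
s_(k+1) − s_k = 3**k*(12*k**3 + 113*k**2 + 321*k + 297)*factorial(k + 2)/((k + 5)*(k + 6))
(s_(k+1) − s_k) − t_k = -3**(k + 1)*(12*k**3 + 101*k**2 + 240*k + 192)*factorial(k + 1)/((k + 5)*(k + 6))

Invalid: residual -3**(k + 1)*(12*k**3 + 101*k**2 + 240*k + 192)*factorial(k + 1)/((k + 5)*(k + 6)) ≠ 0.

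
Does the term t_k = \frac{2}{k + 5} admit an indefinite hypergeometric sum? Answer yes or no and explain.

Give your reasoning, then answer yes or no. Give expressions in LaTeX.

No — t_k has no hypergeometric antidifference.

r(k) = (k + 5)/(k + 6) after simplifying.
A = k + 5, B = k + 6, C = 1.
Key eq: (k + 5)·f(k+1) = (k + 5)·f(k) + (1).
d = 0 from the (1,1,0) case.
Write f(k) = c0. Then LHS − RHS = -1, requiring -1 = 0: contradictory. No certificate.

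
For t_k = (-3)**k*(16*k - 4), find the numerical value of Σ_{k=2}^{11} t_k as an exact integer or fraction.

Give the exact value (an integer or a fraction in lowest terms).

Σ = -23383368

Ratio r(k) = 3*(-4*k - 3)/(4*k - 1).
Take A(k)=-3, B(k)=1, C(k)=k - 1/4.
Need (-3)·f(k+1) − (1)·f(k) = k - 1/4.
Bound: deg f ≤ 1.
Solve for f: f(k) = -(k - 1)/4 (degree 1 ≤ 1).
Certificate R = B(k−1)f/C = -(k - 1)/(4*k - 1) gives s_k = 4*(-3)**k*(1 - k).
s_(k+1) − s_k = (-3)**k*(16*k - 4) = t_k.
Σ_(k=2)^(11) t_k = s_(12) − s_(2) = -23383404 − (-36) = -23383368.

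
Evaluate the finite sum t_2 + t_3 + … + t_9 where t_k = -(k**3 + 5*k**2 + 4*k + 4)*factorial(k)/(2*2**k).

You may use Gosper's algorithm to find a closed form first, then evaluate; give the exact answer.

Σ = -1998649/4

Step 1: r(k) = (k**4 + 9*k**3 + 25*k**2 + 31*k + 14)/(2*(k**3 + 5*k**2 + 4*k + 4)).
Factor: A=k/2 + 1/2; B=1; C=k**3 + 5*k**2 + 4*k + 4.
Need (k/2 + 1/2)·f(k+1) − (1)·f(k) = k**3 + 5*k**2 + 4*k + 4.
d = 2 from the (1,0,3) case.
Match coefficients ⇒ f(k) = 2*(k**2 + 4*k + 1).
So s_k = (B(k−1)f/C)·t_k = (2*(k**2 + 4*k + 1)/(k**3 + 5*k**2 + 4*k + 4))·t_k = -(k**2 + 4*k + 1)*factorial(k)/2**k.
Check: Δs_k = -(k**3 + 5*k**2 + 4*k + 4)*factorial(k)/(2*2**k). ✓
Σ_(k=2)^(9) t_k = s_(10) − s_(2) = -1998675/4 − (-13/2) = -1998649/4.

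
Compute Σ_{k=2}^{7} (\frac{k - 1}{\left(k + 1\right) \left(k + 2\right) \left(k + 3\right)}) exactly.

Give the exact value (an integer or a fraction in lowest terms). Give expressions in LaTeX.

Σ = 7/90

t_(k+1)/t_k = k*(k + 1)/((k - 1)*(k + 4)).
Gosper form: A/B · C(k+1)/C(k) with A=k + 1, B=k + 4, C=k - 1.
Solve (k + 1)·f(k+1) − (k + 3)·f(k) = k - 1.
Degrees (1,1,1) ⇒ d ≤ 2.
A polynomial solution: f(k) = -k.
Get s_k = R·t_k = -k/((k + 1)*(k + 2)) with R(k) = B(k−1)f(k)/C(k) = -k*(k + 3)/(k - 1).
Verify: (k - 1)/(k**3 + 6*k**2 + 11*k + 6) matches t_k.
Evaluate s at k=8 and k=2: -4/45 and -1/6; difference 7/90.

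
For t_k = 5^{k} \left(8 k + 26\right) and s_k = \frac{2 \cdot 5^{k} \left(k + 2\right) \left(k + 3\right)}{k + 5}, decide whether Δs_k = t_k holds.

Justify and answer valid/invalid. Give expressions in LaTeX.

Invalid: residual \frac{5^{k} \left(- 16 k^{2} - 128 k - 252\right)}{k^{2} + 11 k + 30} ≠ 0.

s_(k+1) = 10*5**k*(k + 3)*(k + 4)/(k + 6)
s_(k+1) − s_k = 5**k*(8*k**3 + 98*k**2 + 398*k + 528)/(k**2 + 11*k + 30)
(s_(k+1) − s_k) − t_k = 5**k*(-16*k**2 - 128*k - 252)/(k**2 + 11*k + 30)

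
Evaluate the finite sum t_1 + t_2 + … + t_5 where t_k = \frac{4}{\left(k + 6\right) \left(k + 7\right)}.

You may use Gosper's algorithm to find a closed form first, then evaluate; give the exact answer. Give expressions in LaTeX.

Compute t_(k+1)/t_k: get (k + 6)/(k + 8).
So A=k + 6 and B=k + 8, with C=1.
Need (k + 6)·f(k+1) − (k + 7)·f(k) = 1.
Bound: deg f ≤ 1.
Solve for f: f(k) = k/6 (degree 1 ≤ 1).
Get s_k = R·t_k = 2*k/(3*(k + 6)) with R(k) = B(k−1)f(k)/C(k) = k*(k + 7)/6.
Check: Δs_k = 4/(k**2 + 13*k + 42). ✓
Evaluate s at k=6 and k=1: 1/3 and 2/21; difference 5/21.

Σ = 5/21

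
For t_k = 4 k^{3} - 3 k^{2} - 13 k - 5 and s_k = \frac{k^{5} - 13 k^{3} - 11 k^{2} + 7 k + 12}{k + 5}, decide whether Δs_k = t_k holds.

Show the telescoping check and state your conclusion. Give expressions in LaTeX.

Invalid: residual \frac{2 \left(- 3 k^{4} - 20 k^{3} + 24 k^{2} + 71 k + 29\right)}{k^{2} + 11 k + 30} ≠ 0.

s_(k+1) = (7*k + (k + 1)**5 - 13*(k + 1)**3 - 11*(k + 1)**2 + 19)/(k + 6)
s_(k+1) − s_k = (4*k**5 + 35*k**4 + 34*k**3 - 190*k**2 - 303*k - 92)/(k**2 + 11*k + 30)
(s_(k+1) − s_k) − t_k = 2*(-3*k**4 - 20*k**3 + 24*k**2 + 71*k + 29)/(k**2 + 11*k + 30)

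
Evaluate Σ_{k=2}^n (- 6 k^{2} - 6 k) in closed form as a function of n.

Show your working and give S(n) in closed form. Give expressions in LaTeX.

r(k) = (k + 2)/k after simplifying.
A = 1, B = 1, C = k**2 + k.
Need (1)·f(k+1) − (1)·f(k) = k**2 + k.
From deg A=0, deg B=0, deg C=2: d=3.
Solving with deg f ≤ 3: f(k) = k*(k - 1)*(k + 1)/3.
So s_k = (B(k−1)f/C)·t_k = ((k - 1)/3)·t_k = 2*k*(1 - k**2).
Verify: 6*k*(-k - 1) matches t_k.
Evaluate: s_(n+1) = 2*n*(-n**2 - 3*n - 2); subtract s_(2) = -12 ⇒ S(n) = -2*n**3 - 6*n**2 - 4*n + 12.

S(n) = - 2 n^{3} - 6 n^{2} - 4 n + 12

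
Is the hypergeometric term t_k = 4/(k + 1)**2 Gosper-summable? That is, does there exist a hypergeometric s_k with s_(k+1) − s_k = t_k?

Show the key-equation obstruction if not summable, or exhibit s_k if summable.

No — the linear system for f has no solution.

The ratio is (k + 1)**2/(k + 2)**2.
Take A(k)=k**2 + 2*k + 1, B(k)=k**2 + 4*k + 4, C(k)=1.
f must satisfy (k**2 + 2*k + 1)·f(k+1) − (k**2 + 2*k + 1)·f(k) = 1.
Bound: deg f ≤ 0.
Write f(k) = c0. Then LHS − RHS = -1, requiring -1 = 0: contradictory. No certificate.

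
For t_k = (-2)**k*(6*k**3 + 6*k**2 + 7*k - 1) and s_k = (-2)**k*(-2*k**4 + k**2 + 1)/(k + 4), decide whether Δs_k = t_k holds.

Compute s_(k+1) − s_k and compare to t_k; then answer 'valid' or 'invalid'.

Invalid: residual (-2)**k*(-18*k**4 - 96*k**3 - 87*k**2 - 84*k + 15)/(k**2 + 9*k + 20) ≠ 0.

s_(k+1) = (-2)**(k + 1)*(-2*(k + 1)**4 + (k + 1)**2 + 1)/(k + 5)
s_(k+1) − s_k = (-2)**k*(6*k**5 + 42*k**4 + 85*k**3 + 95*k**2 + 47*k - 5)/(k**2 + 9*k + 20)
(s_(k+1) − s_k) − t_k = (-2)**k*(-18*k**4 - 96*k**3 - 87*k**2 - 84*k + 15)/(k**2 + 9*k + 20)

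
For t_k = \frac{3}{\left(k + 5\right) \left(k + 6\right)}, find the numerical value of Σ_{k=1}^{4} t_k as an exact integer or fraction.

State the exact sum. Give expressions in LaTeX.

Σ = 1/5

The ratio is (k + 5)/(k + 7).
Factor: A=k + 5; B=k + 7; C=1.
f must satisfy (k + 5)·f(k+1) − (k + 6)·f(k) = 1.
From deg A=1, deg B=1, deg C=0: d=1.
Solving with deg f ≤ 1: f(k) = k/5.
R(k) = B(k−1)·f(k)/C(k) = k*(k + 6)/5; s_k = R·t_k = 3*k/(5*(k + 5)).
Verify: 3/(k**2 + 11*k + 30) matches t_k.
Sum = s_(5) − s_(1); s_(5) = 3/10, s_(1) = 1/10 ⇒ 1/5.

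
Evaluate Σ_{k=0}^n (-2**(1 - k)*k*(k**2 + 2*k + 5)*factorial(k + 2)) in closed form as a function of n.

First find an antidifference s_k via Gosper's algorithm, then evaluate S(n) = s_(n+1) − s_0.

S(n) = -2**(1 - n)*n*(n + 1)*factorial(n + 3)

Ratio r(k) = (k + 1)*(k + 3)*(2*k + (k + 1)**2 + 7)/(2*k*(k**2 + 2*k + 5)).
A = k/2 + 3/2, B = 1, C = k**3 + 2*k**2 + 5*k.
Need (k/2 + 3/2)·f(k+1) − (1)·f(k) = k**3 + 2*k**2 + 5*k.
Bound: deg f ≤ 2.
A polynomial solution: f(k) = 2*k*(k - 1).
Then R = B(k−1)f/C = 2*(k - 1)/(k**2 + 2*k + 5), so s_k = R(k)·t_k = -2**(2 - k)*k*(k - 1)*factorial(k + 2).
Verify: -2**(1 - k)*k*(k**2 + 2*k + 5)*factorial(k + 2) matches t_k.
Evaluate: s_(n+1) = -2**(1 - n)*n*(n + 1)*factorial(n + 3); subtract s_(0) = 0 ⇒ S(n) = -2**(1 - n)*n*(n + 1)*factorial(n + 3).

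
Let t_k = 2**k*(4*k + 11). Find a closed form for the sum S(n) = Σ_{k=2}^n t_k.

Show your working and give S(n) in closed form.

S(n) = 8*2**n*n + 14*2**n - 44

Ratio r(k) = 2*(4*k + 15)/(4*k + 11).
Gosper form: A/B · C(k+1)/C(k) with A=2, B=1, C=k + 11/4.
Need (2)·f(k+1) − (1)·f(k) = k + 11/4.
deg f ≤ 1 (via 0,0,1).
Coefficient equations give f(k) = (4*k + 3)/4.
Then R = B(k−1)f/C = (4*k + 3)/(4*k + 11), so s_k = R(k)·t_k = 2**k*(4*k + 3).
Check: Δs_k = 2**k*(4*k + 11). ✓
Telescope: S(n) = s_(n+1) − s_(2) = 2**(n + 1)*(4*n + 7) − (44) = 8*2**n*n + 14*2**n - 44.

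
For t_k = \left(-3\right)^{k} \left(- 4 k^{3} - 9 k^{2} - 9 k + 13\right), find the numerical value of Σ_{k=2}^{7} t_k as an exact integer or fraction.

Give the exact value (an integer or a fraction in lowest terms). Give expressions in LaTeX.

Σ = 3332952

t_(k+1)/t_k = 3*(-4*k**3 - 21*k**2 - 39*k - 9)/(4*k**3 + 9*k**2 + 9*k - 13).
Factor: A=-3; B=1; C=k**3 + 9*k**2/4 + 9*k/4 - 13/4.
f must satisfy (-3)·f(k+1) − (1)·f(k) = k**3 + 9*k**2/4 + 9*k/4 - 13/4.
From deg A=0, deg B=0, deg C=3: d=3.
Match coefficients ⇒ f(k) = -(k**3 - 4)/4.
Then R = B(k−1)f/C = -(k**3 - 4)/(4*k**3 + 9*k**2 + 9*k - 13), so s_k = R(k)·t_k = (-3)**k*(k**3 - 4).
Check: Δs_k = (-3)**k*(-k**3 - 3*(k + 1)**3 + 16). ✓
Sum = s_(8) − s_(2); s_(8) = 3332988, s_(2) = 36 ⇒ 3332952.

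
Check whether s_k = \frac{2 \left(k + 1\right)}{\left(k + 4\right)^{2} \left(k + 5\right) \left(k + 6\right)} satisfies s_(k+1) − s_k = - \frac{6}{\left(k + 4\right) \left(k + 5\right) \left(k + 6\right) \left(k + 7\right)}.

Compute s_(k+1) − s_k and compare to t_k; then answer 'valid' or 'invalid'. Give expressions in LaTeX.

Invalid: residual \frac{6 \left(4 k + 19\right)}{k^{6} + 31 k^{5} + 397 k^{4} + 2689 k^{3} + 10162 k^{2} + 20320 k + 16800} ≠ 0.

s_(k+1) = 2*(k + 2)/((k + 5)**2*(k + 6)*(k + 7))
s_(k+1) − s_k = 2*(-(k + 1)*(k + 5)*(k + 7) + (k + 2)*(k + 4)**2)/((k + 4)**2*(k + 5)**2*(k + 6)*(k + 7))
(s_(k+1) − s_k) − t_k = 6*(4*k + 19)/(k**6 + 31*k**5 + 397*k**4 + 2689*k**3 + 10162*k**2 + 20320*k + 16800)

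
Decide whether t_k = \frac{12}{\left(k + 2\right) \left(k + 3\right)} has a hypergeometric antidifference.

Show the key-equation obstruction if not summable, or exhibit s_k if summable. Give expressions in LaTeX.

Yes. s_k = \frac{6 k}{k + 2}.

t_(k+1)/t_k = (k + 2)/(k + 4).
Factor: A=k + 2; B=k + 4; C=1.
Solve (k + 2)·f(k+1) − (k + 3)·f(k) = 1.
d = 1 from the (1,1,0) case.
Solve for f: f(k) = k/2 (degree 1 ≤ 1).
Get s_k = R·t_k = 6*k/(k + 2) with R(k) = B(k−1)f(k)/C(k) = k*(k + 3)/2.
s_(k+1) − s_k = 12/(k**2 + 5*k + 6) = t_k.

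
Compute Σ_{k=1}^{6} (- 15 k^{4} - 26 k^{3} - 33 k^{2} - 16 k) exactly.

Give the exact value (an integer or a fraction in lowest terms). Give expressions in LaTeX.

t_(k+1)/t_k = (15*k**4 + 86*k**3 + 201*k**2 + 220*k + 90)/(k*(15*k**3 + 26*k**2 + 33*k + 16)).
Normal form (A,B,C) = (1, 1, k**4 + 26*k**3/15 + 11*k**2/5 + 16*k/15).
Key eq: (1)·f(k+1) = (1)·f(k) + (k**4 + 26*k**3/15 + 11*k**2/5 + 16*k/15).
Degrees (0,0,4) ⇒ d ≤ 5.
Solving with deg f ≤ 5: f(k) = k*(k - 1)*(3*k**3 + 2*k**2 + 5*k + 3)/15.
So s_k = (B(k−1)f/C)·t_k = ((k - 1)*(3*k**3 + 2*k**2 + 5*k + 3)/(15*k**3 + 26*k**2 + 33*k + 16))·t_k = k*(-3*k**4 + k**3 - 3*k**2 + 2*k + 3).
Verify: k*(-15*k**3 - 26*k**2 - 33*k - 16) matches t_k.
Σ_(k=1)^(6) t_k = s_(7) − s_(1) = -48930 − (0) = -48930.

Σ = -48930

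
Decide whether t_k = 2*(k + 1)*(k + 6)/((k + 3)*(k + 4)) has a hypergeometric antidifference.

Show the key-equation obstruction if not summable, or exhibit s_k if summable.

Yes. s_k = 2*k*(k + 1)/(k + 3).

r(k) = (k + 2)*(k + 3)*(k + 7)/((k + 1)*(k + 5)*(k + 6)) after simplifying.
So A=k + 3 and B=k + 5, with C=k**2 + 7*k + 6.
Set up (k + 3)·f(k+1) − (k + 4)·f(k) − (k**2 + 7*k + 6) = 0.
Bound: deg f ≤ 2.
Solve for f: f(k) = k*(k + 1) (degree 2 ≤ 2).
R(k) = B(k−1)·f(k)/C(k) = k*(k + 4)/(k + 6); s_k = R·t_k = 2*k*(k + 1)/(k + 3).
Δs = 2*(k**2 + 7*k + 6)/(k**2 + 7*k + 12), as required.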